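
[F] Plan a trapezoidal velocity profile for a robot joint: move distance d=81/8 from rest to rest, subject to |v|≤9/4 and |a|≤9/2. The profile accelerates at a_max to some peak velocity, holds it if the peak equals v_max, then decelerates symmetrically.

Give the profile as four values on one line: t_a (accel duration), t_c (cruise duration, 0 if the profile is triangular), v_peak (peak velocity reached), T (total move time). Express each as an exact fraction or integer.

(v_max)²/a_max = (9/4)²/(9/2) = 9/8
81/8 ≥ 9/8 ⇒ cruise phase
t_a = (9/4)/(9/2) = 1/2; v_peak = 9/4
d_cruise = 81/8 − 9/8 = 9; t_c = 9/(9/4) = 4
T = 2·1/2 + 4 = 5

t_a=1/2 t_c=4 v_peak=9/4 T=5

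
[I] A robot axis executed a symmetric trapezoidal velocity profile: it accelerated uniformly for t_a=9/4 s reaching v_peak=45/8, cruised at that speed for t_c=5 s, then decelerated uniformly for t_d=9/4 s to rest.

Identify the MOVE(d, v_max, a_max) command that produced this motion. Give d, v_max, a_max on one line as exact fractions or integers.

d=1305/32 v_max=45/8 a_max=5/2

a_max = (45/8)/(9/4) = 5/2
d_a = ½·45/8·9/4 = 405/64; d_c = 45/8·5 = 225/8
d = 2·405/64 + 225/8 = 1305/32
t_c = 5 > 0 → v_max = v_peak = 45/8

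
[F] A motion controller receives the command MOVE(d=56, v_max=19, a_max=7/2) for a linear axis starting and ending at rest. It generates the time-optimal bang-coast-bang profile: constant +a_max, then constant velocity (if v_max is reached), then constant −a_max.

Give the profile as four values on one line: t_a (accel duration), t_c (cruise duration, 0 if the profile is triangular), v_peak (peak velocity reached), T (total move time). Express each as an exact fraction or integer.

(v_max)²/a_max = 19²/(7/2) = 722/7
56 < 722/7 so t_c = 0
v_peak = √(56·7/2) = √196 = 14
t_a = 14/(7/2) = 4; t_c = 0
T = 2·4 = 8

t_a=4 t_c=0 v_peak=14 T=8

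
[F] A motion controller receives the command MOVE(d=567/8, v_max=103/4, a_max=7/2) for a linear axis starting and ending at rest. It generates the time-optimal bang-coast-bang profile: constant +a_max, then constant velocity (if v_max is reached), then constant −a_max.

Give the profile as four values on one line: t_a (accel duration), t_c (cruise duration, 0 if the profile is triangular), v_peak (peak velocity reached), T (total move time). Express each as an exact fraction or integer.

(v_max)²/a_max = (103/4)²/(7/2) = 10609/56
567/8 < 10609/56 ⇒ no cruise
v_peak = √(567/8·7/2) = √(3969/16) = 63/4
t_a = (63/4)/(7/2) = 9/2; t_c = 0
T = 2·9/2 = 9

t_a=9/2 t_c=0 v_peak=63/4 T=9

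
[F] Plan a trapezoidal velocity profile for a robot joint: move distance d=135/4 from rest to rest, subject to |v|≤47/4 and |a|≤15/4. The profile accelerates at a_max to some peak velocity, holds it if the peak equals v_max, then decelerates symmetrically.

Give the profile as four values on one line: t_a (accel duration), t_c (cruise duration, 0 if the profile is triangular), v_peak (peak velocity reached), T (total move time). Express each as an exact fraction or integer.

t_a=3 t_c=0 v_peak=45/4 T=6

v_max²/a_max = (47/4)²/(15/4) = 2209/60
135/4 < 2209/60 ⇒ no cruise
v_peak = √(135/4·15/4) = √(2025/16) = 45/4
t_a = (45/4)/(15/4) = 3; t_c = 0
T = 2·3 = 6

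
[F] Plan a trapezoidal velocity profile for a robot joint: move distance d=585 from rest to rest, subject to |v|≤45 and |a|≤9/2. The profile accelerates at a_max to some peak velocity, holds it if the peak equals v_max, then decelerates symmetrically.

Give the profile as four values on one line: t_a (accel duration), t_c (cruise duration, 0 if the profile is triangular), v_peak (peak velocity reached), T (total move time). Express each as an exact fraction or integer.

v_max²/a_max = 45²/(9/2) = 450
585 ≥ 450 → trapezoidal
t_a = 45/(9/2) = 10; v_peak = 45
d_cruise = 585 − 450 = 135; t_c = 135/45 = 3
T = 2·10 + 3 = 23

t_a=10 t_c=3 v_peak=45 T=23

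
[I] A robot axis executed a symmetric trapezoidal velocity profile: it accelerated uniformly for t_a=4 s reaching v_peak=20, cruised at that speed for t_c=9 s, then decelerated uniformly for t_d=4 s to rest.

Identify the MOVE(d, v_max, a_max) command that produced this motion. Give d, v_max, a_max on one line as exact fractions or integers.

a_max = 20/4 = 5
d_a = ½·20·4 = 40; d_c = 20·9 = 180
d = 2·40 + 180 = 260
t_c = 9 > 0 so v_max = 20

d=260 v_max=20 a_max=5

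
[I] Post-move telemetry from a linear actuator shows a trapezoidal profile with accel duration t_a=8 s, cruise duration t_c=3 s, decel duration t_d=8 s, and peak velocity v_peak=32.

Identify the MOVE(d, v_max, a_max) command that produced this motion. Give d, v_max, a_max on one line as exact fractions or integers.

a_max = 32/8 = 4
d_a = ½·32·8 = 128; d_c = 32·3 = 96
d = 2·128 + 96 = 352
t_c = 3 > 0 → v_max = v_peak = 32

d=352 v_max=32 a_max=4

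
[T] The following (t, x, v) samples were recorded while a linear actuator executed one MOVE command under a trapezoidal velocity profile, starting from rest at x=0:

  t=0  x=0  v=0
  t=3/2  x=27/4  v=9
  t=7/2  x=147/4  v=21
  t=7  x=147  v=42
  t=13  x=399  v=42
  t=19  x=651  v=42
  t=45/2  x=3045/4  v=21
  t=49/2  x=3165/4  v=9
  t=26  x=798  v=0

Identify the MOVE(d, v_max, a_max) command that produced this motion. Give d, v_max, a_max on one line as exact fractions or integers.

d=798 v_max=42 a_max=6

final state: t=26, x=798, v=0 → d = 798
a_max = (9−0)/(3/2−0) = 6
max v = 42 over t∈[7,19] → v_max = 42
check: 42·(7+12) = 798 ✓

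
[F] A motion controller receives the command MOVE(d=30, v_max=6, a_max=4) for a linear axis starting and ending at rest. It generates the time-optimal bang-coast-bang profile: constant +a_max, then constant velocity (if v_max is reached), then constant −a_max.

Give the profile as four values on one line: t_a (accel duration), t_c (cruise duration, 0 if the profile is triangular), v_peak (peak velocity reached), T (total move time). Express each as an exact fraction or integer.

t_a=3/2 t_c=7/2 v_peak=6 T=13/2

v_max²/a_max = 6²/4 = 9
30 ≥ 9 → trapezoidal
t_a = 6/4 = 3/2; v_peak = 6
d_cruise = 30 − 9 = 21; t_c = 21/6 = 7/2
T = 2·3/2 + 7/2 = 13/2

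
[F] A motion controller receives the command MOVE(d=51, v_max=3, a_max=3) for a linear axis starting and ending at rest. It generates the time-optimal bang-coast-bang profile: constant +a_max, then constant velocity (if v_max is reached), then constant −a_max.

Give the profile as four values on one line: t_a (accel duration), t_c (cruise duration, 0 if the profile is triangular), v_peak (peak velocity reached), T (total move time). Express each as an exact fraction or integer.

vₘ²/aₘ = 3²/3 = 3
51 ≥ 3 → trapezoidal
t_a = 3/3 = 1; v_peak = 3
d_cruise = 51 − 3 = 48; t_c = 48/3 = 16
T = 2·1 + 16 = 18

t_a=1 t_c=16 v_peak=3 T=18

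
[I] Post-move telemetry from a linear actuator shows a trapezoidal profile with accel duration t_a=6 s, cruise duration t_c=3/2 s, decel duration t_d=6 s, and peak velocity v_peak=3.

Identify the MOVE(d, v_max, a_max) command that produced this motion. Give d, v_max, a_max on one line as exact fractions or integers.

a_max = 3/6 = 1/2
d_a = ½·3·6 = 9; d_c = 3·3/2 = 9/2
d = 2·9 + 9/2 = 45/2
t_c = 3/2 > 0 ⇒ limit active, v_max = 3

d=45/2 v_max=3 a_max=1/2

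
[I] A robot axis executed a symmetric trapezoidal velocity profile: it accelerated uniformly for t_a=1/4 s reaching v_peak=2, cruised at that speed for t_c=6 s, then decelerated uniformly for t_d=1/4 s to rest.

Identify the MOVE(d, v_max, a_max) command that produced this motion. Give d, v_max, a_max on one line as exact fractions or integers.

d=25/2 v_max=2 a_max=8

a_max = 2/(1/4) = 8
d_a = ½·2·1/4 = 1/4; d_c = 2·6 = 12
d = 2·1/4 + 12 = 25/2
t_c = 6 > 0 ⇒ limit active, v_max = 2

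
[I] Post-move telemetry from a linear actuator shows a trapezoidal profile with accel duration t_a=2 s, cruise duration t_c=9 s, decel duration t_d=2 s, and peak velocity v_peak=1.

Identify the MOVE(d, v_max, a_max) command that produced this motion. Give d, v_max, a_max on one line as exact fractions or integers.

a_max = 1/2
d_a = ½·1·2 = 1; d_c = 1·9 = 9
d = 2·1 + 9 = 11
t_c = 9 > 0 ⇒ limit active, v_max = 1

d=11 v_max=1 a_max=1/2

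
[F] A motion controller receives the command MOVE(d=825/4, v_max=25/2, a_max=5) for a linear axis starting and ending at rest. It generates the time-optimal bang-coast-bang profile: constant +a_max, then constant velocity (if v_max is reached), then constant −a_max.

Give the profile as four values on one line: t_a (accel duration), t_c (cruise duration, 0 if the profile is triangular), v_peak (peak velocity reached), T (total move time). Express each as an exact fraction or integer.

(v_max)²/a_max = (25/2)²/5 = 125/4
825/4 ≥ 125/4 → trapezoidal
t_a = (25/2)/5 = 5/2; v_peak = 25/2
d_cruise = 825/4 − 125/4 = 175; t_c = 175/(25/2) = 14
T = 2·5/2 + 14 = 19

t_a=5/2 t_c=14 v_peak=25/2 T=19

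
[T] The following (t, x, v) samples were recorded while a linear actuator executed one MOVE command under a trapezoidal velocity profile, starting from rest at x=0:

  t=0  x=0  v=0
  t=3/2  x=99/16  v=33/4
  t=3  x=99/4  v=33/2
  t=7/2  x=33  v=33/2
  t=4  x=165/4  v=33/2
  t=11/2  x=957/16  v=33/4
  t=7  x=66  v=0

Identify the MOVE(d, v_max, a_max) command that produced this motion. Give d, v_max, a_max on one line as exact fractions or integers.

d=66 v_max=33/2 a_max=11/2

final state: t=7, x=66, v=0 → d = 66
a_max = (33/4−0)/(3/2−0) = 11/2
max v = 33/2 over t∈[3,4] → v_max = 33/2
check: 33/2·(3+1) = 66 ✓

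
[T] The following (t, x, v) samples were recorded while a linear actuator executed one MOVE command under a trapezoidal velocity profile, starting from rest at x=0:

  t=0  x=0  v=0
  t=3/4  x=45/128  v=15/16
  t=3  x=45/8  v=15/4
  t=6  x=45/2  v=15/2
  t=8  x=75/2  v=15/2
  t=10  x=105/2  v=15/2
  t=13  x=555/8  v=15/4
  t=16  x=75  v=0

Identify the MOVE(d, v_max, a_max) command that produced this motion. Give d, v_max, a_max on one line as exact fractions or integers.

final state: t=16, x=75, v=0 → d = 75
a_max = (15/16−0)/(3/4−0) = 5/4
max v = 15/2 over t∈[6,10] → v_max = 15/2
check: 15/2·(6+4) = 75 ✓

d=75 v_max=15/2 a_max=5/4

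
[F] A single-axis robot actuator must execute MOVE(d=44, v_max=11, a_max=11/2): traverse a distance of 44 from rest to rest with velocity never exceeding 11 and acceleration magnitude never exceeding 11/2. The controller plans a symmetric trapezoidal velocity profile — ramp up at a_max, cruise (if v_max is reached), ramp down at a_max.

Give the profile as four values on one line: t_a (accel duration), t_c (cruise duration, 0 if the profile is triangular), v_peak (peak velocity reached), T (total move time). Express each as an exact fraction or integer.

v_max²/a_max = 11²/(11/2) = 22
44 ≥ 22 ⇒ cruise phase
t_a = 11/(11/2) = 2; v_peak = 11
d_cruise = 44 − 22 = 22; t_c = 22/11 = 2
T = 2·2 + 2 = 6

t_a=2 t_c=2 v_peak=11 T=6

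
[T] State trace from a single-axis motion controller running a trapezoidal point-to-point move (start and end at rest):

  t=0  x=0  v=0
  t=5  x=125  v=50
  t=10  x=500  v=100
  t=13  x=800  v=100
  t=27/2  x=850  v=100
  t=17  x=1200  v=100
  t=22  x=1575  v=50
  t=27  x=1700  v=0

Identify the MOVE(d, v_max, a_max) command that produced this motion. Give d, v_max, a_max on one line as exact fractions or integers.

final state: t=27, x=1700, v=0 → d = 1700
a_max = (50−0)/(5−0) = 10
max v = 100 over t∈[10,17] → v_max = 100
check: 100·(10+7) = 1700 ✓

d=1700 v_max=100 a_max=10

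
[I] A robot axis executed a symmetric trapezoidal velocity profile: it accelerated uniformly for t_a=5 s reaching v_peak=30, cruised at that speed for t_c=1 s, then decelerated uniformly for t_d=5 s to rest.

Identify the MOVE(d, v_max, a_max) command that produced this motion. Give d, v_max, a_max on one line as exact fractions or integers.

a_max = 30/5 = 6
d_a = ½·30·5 = 75; d_c = 30·1 = 30
d = 2·75 + 30 = 180
t_c = 1 > 0 so v_max = 30

d=180 v_max=30 a_max=6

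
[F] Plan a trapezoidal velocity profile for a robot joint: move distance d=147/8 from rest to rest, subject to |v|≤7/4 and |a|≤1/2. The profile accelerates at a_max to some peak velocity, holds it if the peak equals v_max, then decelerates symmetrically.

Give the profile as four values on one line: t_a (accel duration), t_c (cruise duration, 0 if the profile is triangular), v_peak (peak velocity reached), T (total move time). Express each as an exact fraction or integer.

t_a=7/2 t_c=7 v_peak=7/4 T=14

vₘ²/aₘ = (7/4)²/(1/2) = 49/8
147/8 ≥ 49/8 ⇒ cruise phase
t_a = (7/4)/(1/2) = 7/2; v_peak = 7/4
d_cruise = 147/8 − 49/8 = 49/4; t_c = (49/4)/(7/4) = 7
T = 2·7/2 + 7 = 14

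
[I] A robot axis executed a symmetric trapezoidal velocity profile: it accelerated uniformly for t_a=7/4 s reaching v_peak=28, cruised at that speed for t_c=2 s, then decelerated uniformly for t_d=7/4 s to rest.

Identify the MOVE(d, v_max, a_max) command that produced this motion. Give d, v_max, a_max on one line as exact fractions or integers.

d=105 v_max=28 a_max=16

a_max = 28/(7/4) = 16
d_a = ½·28·7/4 = 49/2; d_c = 28·2 = 56
d = 2·49/2 + 56 = 105
t_c = 2 > 0 so v_max = 28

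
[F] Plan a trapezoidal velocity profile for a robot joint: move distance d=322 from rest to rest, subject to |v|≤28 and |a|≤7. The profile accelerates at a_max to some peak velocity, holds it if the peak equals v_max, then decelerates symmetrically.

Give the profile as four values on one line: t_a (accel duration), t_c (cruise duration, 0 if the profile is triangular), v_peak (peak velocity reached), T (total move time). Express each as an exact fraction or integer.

t_a=4 t_c=15/2 v_peak=28 T=31/2

vₘ²/aₘ = 28²/7 = 112
322 ≥ 112 → trapezoidal
t_a = 28/7 = 4; v_peak = 28
d_cruise = 322 − 112 = 210; t_c = 210/28 = 15/2
T = 2·4 + 15/2 = 31/2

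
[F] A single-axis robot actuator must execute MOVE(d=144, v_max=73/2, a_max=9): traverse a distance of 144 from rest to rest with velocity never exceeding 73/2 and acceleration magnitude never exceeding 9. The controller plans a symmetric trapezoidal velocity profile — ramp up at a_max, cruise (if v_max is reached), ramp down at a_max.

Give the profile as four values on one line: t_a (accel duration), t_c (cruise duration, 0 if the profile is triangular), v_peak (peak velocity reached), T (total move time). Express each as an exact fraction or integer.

v_max²/a_max = (73/2)²/9 = 5329/36
144 < 5329/36 so t_c = 0
v_peak = √(144·9) = √1296 = 36
t_a = 36/9 = 4; t_c = 0
T = 2·4 = 8

t_a=4 t_c=0 v_peak=36 T=8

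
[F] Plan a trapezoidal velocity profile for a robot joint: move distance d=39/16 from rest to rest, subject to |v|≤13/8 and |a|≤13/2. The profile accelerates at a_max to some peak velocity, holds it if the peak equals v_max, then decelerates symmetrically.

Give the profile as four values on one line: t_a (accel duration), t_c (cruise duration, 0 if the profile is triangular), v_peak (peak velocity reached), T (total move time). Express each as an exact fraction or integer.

(v_max)²/a_max = (13/8)²/(13/2) = 13/32
39/16 ≥ 13/32 so v_max reached
t_a = (13/8)/(13/2) = 1/4; v_peak = 13/8
d_cruise = 39/16 − 13/32 = 65/32; t_c = (65/32)/(13/8) = 5/4
T = 2·1/4 + 5/4 = 7/4

t_a=1/4 t_c=5/4 v_peak=13/8 T=7/4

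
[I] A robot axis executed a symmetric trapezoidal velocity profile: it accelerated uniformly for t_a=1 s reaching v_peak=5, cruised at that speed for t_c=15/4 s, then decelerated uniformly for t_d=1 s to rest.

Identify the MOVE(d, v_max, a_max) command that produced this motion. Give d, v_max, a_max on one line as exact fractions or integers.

a_max = 5/1 = 5
d_a = ½·5·1 = 5/2; d_c = 5·15/4 = 75/4
d = 2·5/2 + 75/4 = 95/4
t_c = 15/4 > 0 so v_max = 5

d=95/4 v_max=5 a_max=5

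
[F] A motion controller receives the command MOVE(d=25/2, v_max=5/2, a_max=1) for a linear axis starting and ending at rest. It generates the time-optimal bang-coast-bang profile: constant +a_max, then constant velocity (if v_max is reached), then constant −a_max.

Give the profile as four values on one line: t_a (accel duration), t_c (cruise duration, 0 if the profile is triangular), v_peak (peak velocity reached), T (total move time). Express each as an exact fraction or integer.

v_max²/a_max = (5/2)²/1 = 25/4
25/2 ≥ 25/4 so v_max reached
t_a = (5/2)/1 = 5/2; v_peak = 5/2
d_cruise = 25/2 − 25/4 = 25/4; t_c = (25/4)/(5/2) = 5/2
T = 2·5/2 + 5/2 = 15/2

t_a=5/2 t_c=5/2 v_peak=5/2 T=15/2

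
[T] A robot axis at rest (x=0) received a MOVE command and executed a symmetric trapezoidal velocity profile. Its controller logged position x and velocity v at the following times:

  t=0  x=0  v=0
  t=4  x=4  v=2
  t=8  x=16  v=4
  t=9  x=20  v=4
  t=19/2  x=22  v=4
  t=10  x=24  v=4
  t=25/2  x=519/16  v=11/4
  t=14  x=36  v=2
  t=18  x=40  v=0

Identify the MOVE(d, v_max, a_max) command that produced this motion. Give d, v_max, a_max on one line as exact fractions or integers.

d=40 v_max=4 a_max=1/2

final state: t=18, x=40, v=0 → d = 40
a_max = (2−0)/(4−0) = 1/2
max v = 4 over t∈[8,10] → v_max = 4
check: 4·(8+2) = 40 ✓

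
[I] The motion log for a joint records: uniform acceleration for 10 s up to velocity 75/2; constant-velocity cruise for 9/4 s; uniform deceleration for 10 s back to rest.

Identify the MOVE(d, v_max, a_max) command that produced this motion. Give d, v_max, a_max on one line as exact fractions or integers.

a_max = (75/2)/10 = 15/4
d_a = ½·75/2·10 = 375/2; d_c = 75/2·9/4 = 675/8
d = 2·375/2 + 675/8 = 3675/8
t_c = 9/4 > 0 → v_max = v_peak = 75/2

d=3675/8 v_max=75/2 a_max=15/4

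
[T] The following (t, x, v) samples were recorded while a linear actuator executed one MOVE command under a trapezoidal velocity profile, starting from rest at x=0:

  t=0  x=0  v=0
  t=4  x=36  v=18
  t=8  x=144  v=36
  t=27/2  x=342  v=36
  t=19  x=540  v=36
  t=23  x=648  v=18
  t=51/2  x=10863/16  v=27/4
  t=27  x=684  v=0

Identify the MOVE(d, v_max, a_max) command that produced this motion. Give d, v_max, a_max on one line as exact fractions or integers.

d=684 v_max=36 a_max=9/2

final state: t=27, x=684, v=0 → d = 684
a_max = (18−0)/(4−0) = 9/2
max v = 36 over t∈[8,19] → v_max = 36
check: 36·(8+11) = 684 ✓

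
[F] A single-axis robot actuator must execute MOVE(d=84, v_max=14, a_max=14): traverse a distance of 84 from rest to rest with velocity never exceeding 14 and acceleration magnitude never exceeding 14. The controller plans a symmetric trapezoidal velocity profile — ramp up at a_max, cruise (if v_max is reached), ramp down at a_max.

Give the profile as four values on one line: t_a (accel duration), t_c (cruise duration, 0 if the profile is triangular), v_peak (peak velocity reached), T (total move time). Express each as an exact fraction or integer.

t_a=1 t_c=5 v_peak=14 T=7

(v_max)²/a_max = 14²/14 = 14
84 ≥ 14 → trapezoidal
t_a = 14/14 = 1; v_peak = 14
d_cruise = 84 − 14 = 70; t_c = 70/14 = 5
T = 2·1 + 5 = 7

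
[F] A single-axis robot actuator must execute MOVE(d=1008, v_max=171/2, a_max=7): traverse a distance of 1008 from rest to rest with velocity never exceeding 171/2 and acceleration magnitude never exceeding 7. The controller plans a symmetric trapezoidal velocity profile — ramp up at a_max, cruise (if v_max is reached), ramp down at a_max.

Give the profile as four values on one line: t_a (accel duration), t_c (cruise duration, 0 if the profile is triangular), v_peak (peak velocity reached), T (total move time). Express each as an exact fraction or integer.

t_a=12 t_c=0 v_peak=84 T=24

(v_max)²/a_max = (171/2)²/7 = 29241/28
1008 < 29241/28 ⇒ no cruise
v_peak = √(1008·7) = √7056 = 84
t_a = 84/7 = 12; t_c = 0
T = 2·12 = 24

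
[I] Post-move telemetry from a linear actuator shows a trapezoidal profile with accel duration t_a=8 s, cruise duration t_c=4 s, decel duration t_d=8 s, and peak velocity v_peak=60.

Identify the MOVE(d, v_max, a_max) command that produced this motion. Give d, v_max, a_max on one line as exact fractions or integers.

d=720 v_max=60 a_max=15/2

a_max = 60/8 = 15/2
d_a = ½·60·8 = 240; d_c = 60·4 = 240
d = 2·240 + 240 = 720
t_c = 4 > 0 → v_max = v_peak = 60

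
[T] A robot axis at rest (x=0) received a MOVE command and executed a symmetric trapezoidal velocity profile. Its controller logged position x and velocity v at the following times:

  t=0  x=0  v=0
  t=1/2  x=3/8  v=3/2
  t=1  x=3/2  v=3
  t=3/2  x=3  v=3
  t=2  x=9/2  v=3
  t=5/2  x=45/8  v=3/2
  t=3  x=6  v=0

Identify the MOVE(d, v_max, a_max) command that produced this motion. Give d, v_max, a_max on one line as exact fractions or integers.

d=6 v_max=3 a_max=3

final state: t=3, x=6, v=0 → d = 6
a_max = (3/2−0)/(1/2−0) = 3
max v = 3 over t∈[1,2] → v_max = 3
check: 3·(1+1) = 6 ✓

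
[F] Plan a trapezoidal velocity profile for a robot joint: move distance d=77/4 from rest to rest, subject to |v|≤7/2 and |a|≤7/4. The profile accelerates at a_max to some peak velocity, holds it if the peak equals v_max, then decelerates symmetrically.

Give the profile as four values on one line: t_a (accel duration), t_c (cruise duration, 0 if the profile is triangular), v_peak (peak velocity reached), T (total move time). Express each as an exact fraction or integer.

t_a=2 t_c=7/2 v_peak=7/2 T=15/2

v_max²/a_max = (7/2)²/(7/4) = 7
77/4 ≥ 7 so v_max reached
t_a = (7/2)/(7/4) = 2; v_peak = 7/2
d_cruise = 77/4 − 7 = 49/4; t_c = (49/4)/(7/2) = 7/2
T = 2·2 + 7/2 = 15/2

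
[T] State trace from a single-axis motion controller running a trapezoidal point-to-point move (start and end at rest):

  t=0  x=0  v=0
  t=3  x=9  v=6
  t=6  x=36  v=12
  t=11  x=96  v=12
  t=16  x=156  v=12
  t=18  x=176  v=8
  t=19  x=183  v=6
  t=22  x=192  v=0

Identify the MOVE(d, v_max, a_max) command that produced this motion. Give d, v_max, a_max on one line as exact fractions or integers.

d=192 v_max=12 a_max=2

final state: t=22, x=192, v=0 → d = 192
a_max = (6−0)/(3−0) = 2
max v = 12 over t∈[6,16] → v_max = 12
check: 12·(6+10) = 192 ✓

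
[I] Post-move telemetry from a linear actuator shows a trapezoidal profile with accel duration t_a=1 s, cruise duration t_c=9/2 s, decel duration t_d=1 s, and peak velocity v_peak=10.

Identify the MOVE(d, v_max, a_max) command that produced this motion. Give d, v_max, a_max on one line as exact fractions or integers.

a_max = 10/1 = 10
d_a = ½·10·1 = 5; d_c = 10·9/2 = 45
d = 2·5 + 45 = 55
t_c = 9/2 > 0 ⇒ limit active, v_max = 10

d=55 v_max=10 a_max=10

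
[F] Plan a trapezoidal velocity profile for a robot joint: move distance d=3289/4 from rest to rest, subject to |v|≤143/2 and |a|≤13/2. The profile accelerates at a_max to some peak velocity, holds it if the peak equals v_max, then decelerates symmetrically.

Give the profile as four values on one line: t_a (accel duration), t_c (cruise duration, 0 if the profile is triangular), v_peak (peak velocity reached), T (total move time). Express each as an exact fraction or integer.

v_max²/a_max = (143/2)²/(13/2) = 1573/2
3289/4 ≥ 1573/2 → trapezoidal
t_a = (143/2)/(13/2) = 11; v_peak = 143/2
d_cruise = 3289/4 − 1573/2 = 143/4; t_c = (143/4)/(143/2) = 1/2
T = 2·11 + 1/2 = 45/2

t_a=11 t_c=1/2 v_peak=143/2 T=45/2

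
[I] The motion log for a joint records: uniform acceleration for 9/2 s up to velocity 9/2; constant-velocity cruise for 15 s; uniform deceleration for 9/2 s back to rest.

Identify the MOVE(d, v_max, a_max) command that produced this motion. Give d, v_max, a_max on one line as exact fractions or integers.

a_max = (9/2)/(9/2) = 1
d_a = ½·9/2·9/2 = 81/8; d_c = 9/2·15 = 135/2
d = 2·81/8 + 135/2 = 351/4
t_c = 15 > 0 so v_max = 9/2

d=351/4 v_max=9/2 a_max=1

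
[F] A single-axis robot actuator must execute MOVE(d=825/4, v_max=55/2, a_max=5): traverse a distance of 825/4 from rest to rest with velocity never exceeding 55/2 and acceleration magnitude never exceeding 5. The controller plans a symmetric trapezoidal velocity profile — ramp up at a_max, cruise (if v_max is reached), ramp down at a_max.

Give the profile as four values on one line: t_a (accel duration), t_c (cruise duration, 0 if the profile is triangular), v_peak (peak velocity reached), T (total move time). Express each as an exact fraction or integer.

t_a=11/2 t_c=2 v_peak=55/2 T=13

(v_max)²/a_max = (55/2)²/5 = 605/4
825/4 ≥ 605/4 ⇒ cruise phase
t_a = (55/2)/5 = 11/2; v_peak = 55/2
d_cruise = 825/4 − 605/4 = 55; t_c = 55/(55/2) = 2
T = 2·11/2 + 2 = 13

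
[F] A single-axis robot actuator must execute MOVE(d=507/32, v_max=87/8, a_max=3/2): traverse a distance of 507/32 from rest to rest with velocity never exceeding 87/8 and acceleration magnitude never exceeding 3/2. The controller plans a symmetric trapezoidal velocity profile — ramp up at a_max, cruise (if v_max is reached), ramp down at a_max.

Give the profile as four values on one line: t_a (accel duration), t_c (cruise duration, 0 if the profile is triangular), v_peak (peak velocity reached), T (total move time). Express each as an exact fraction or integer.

vₘ²/aₘ = (87/8)²/(3/2) = 2523/32
507/32 < 2523/32 so t_c = 0
v_peak = √(507/32·3/2) = √(1521/64) = 39/8
t_a = (39/8)/(3/2) = 13/4; t_c = 0
T = 2·13/4 = 13/2

t_a=13/4 t_c=0 v_peak=39/8 T=13/2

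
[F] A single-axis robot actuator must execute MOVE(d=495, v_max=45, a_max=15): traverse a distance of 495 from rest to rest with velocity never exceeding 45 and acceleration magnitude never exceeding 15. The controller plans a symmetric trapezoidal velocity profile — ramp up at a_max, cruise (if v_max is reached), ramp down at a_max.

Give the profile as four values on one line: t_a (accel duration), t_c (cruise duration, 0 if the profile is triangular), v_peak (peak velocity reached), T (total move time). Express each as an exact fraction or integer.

vₘ²/aₘ = 45²/15 = 135
495 ≥ 135 so v_max reached
t_a = 45/15 = 3; v_peak = 45
d_cruise = 495 − 135 = 360; t_c = 360/45 = 8
T = 2·3 + 8 = 14

t_a=3 t_c=8 v_peak=45 T=14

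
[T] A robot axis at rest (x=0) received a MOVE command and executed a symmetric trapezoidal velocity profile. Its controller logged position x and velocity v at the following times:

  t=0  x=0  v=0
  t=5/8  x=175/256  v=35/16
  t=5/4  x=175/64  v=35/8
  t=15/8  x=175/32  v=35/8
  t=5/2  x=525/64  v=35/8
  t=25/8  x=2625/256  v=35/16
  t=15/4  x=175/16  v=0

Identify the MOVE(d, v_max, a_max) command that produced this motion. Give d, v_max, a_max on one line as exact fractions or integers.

d=175/16 v_max=35/8 a_max=7/2

final state: t=15/4, x=175/16, v=0 → d = 175/16
a_max = (35/16−0)/(5/8−0) = 7/2
max v = 35/8 over t∈[5/4,5/2] → v_max = 35/8
check: 35/8·(5/4+5/4) = 175/16 ✓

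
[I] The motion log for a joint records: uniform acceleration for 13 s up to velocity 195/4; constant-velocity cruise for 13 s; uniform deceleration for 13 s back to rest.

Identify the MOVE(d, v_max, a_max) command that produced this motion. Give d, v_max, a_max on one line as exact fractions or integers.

d=2535/2 v_max=195/4 a_max=15/4

a_max = (195/4)/13 = 15/4
d_a = ½·195/4·13 = 2535/8; d_c = 195/4·13 = 2535/4
d = 2·2535/8 + 2535/4 = 2535/2
t_c = 13 > 0 ⇒ limit active, v_max = 195/4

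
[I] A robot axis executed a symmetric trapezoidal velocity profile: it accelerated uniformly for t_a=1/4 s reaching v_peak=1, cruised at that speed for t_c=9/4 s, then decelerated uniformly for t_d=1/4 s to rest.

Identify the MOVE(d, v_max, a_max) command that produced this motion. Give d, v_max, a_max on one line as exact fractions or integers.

d=5/2 v_max=1 a_max=4

a_max = 1/(1/4) = 4
d_a = ½·1·1/4 = 1/8; d_c = 1·9/4 = 9/4
d = 2·1/8 + 9/4 = 5/2
t_c = 9/4 > 0 so v_max = 1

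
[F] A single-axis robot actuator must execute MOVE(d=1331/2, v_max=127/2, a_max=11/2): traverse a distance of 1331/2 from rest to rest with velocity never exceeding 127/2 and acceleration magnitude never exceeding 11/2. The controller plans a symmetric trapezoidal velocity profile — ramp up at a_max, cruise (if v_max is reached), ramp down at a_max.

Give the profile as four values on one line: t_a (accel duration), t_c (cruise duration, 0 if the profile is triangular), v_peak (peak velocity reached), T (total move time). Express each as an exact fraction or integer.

t_a=11 t_c=0 v_peak=121/2 T=22

v_max²/a_max = (127/2)²/(11/2) = 16129/22
1331/2 < 16129/22 → triangular
v_peak = √(1331/2·11/2) = √(14641/4) = 121/2
t_a = (121/2)/(11/2) = 11; t_c = 0
T = 2·11 = 22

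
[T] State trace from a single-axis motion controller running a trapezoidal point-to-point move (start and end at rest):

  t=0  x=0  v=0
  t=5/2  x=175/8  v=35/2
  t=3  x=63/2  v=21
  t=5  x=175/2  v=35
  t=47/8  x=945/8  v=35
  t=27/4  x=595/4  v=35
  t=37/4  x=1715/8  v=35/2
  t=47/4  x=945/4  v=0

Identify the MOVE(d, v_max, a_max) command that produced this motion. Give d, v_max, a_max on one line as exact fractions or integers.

final state: t=47/4, x=945/4, v=0 → d = 945/4
a_max = (35/2−0)/(5/2−0) = 7
max v = 35 over t∈[5,27/4] → v_max = 35
check: 35·(5+7/4) = 945/4 ✓

d=945/4 v_max=35 a_max=7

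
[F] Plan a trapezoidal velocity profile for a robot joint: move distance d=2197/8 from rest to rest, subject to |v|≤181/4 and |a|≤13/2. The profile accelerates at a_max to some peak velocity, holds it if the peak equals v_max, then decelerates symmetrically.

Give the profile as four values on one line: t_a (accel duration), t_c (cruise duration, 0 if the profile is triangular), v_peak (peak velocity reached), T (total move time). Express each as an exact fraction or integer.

v_max²/a_max = (181/4)²/(13/2) = 32761/104
2197/8 < 32761/104 → triangular
v_peak = √(2197/8·13/2) = √(28561/16) = 169/4
t_a = (169/4)/(13/2) = 13/2; t_c = 0
T = 2·13/2 = 13

t_a=13/2 t_c=0 v_peak=169/4 T=13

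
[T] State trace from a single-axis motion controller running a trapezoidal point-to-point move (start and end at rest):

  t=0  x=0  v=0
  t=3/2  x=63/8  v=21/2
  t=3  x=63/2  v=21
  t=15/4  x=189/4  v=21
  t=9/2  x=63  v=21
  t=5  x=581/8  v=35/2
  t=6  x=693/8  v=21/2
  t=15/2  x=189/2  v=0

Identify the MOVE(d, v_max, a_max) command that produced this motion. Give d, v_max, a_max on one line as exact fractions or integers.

d=189/2 v_max=21 a_max=7

final state: t=15/2, x=189/2, v=0 → d = 189/2
a_max = (21/2−0)/(3/2−0) = 7
max v = 21 over t∈[3,9/2] → v_max = 21
check: 21·(3+3/2) = 189/2 ✓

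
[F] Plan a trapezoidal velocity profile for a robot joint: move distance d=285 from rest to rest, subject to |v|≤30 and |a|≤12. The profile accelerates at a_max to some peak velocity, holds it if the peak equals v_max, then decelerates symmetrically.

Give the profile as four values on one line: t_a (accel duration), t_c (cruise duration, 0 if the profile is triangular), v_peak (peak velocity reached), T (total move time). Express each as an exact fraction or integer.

t_a=5/2 t_c=7 v_peak=30 T=12

(v_max)²/a_max = 30²/12 = 75
285 ≥ 75 ⇒ cruise phase
t_a = 30/12 = 5/2; v_peak = 30
d_cruise = 285 − 75 = 210; t_c = 210/30 = 7
T = 2·5/2 + 7 = 12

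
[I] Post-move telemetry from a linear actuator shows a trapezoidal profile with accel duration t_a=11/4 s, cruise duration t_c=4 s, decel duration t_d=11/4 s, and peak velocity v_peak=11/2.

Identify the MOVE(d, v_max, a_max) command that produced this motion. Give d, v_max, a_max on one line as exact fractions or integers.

a_max = (11/2)/(11/4) = 2
d_a = ½·11/2·11/4 = 121/16; d_c = 11/2·4 = 22
d = 2·121/16 + 22 = 297/8
t_c = 4 > 0 ⇒ limit active, v_max = 11/2

d=297/8 v_max=11/2 a_max=2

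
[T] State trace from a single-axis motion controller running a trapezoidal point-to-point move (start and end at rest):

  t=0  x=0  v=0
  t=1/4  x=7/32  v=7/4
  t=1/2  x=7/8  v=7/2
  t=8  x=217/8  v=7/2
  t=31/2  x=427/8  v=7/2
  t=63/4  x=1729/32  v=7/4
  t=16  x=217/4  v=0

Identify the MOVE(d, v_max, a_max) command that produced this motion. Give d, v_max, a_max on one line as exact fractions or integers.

d=217/4 v_max=7/2 a_max=7

final state: t=16, x=217/4, v=0 → d = 217/4
a_max = (7/4−0)/(1/4−0) = 7
max v = 7/2 over t∈[1/2,31/2] → v_max = 7/2
check: 7/2·(1/2+15) = 217/4 ✓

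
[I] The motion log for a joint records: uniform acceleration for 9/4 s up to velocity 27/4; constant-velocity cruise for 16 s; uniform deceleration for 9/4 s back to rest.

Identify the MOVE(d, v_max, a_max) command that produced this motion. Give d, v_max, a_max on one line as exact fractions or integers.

d=1971/16 v_max=27/4 a_max=3

a_max = (27/4)/(9/4) = 3
d_a = ½·27/4·9/4 = 243/32; d_c = 27/4·16 = 108
d = 2·243/32 + 108 = 1971/16
t_c = 16 > 0 so v_max = 27/4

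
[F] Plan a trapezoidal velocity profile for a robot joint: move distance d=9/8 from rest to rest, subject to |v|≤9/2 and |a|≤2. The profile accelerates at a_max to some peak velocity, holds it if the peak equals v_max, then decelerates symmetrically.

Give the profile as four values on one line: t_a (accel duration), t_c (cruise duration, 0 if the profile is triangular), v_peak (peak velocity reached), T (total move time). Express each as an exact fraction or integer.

v_max²/a_max = (9/2)²/2 = 81/8
9/8 < 81/8 ⇒ no cruise
v_peak = √(9/8·2) = √(9/4) = 3/2
t_a = (3/2)/2 = 3/4; t_c = 0
T = 2·3/4 = 3/2

t_a=3/4 t_c=0 v_peak=3/2 T=3/2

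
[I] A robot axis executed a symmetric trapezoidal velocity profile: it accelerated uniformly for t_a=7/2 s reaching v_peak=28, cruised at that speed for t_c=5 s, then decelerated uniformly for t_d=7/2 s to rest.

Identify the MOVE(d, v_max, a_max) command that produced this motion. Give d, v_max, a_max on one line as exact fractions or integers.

a_max = 28/(7/2) = 8
d_a = ½·28·7/2 = 49; d_c = 28·5 = 140
d = 2·49 + 140 = 238
t_c = 5 > 0 ⇒ limit active, v_max = 28

d=238 v_max=28 a_max=8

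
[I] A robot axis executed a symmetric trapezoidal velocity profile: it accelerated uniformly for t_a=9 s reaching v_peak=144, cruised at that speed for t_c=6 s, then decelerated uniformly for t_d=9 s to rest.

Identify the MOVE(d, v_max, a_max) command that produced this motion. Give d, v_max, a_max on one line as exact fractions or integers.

a_max = 144/9 = 16
d_a = ½·144·9 = 648; d_c = 144·6 = 864
d = 2·648 + 864 = 2160
t_c = 6 > 0 → v_max = v_peak = 144

d=2160 v_max=144 a_max=16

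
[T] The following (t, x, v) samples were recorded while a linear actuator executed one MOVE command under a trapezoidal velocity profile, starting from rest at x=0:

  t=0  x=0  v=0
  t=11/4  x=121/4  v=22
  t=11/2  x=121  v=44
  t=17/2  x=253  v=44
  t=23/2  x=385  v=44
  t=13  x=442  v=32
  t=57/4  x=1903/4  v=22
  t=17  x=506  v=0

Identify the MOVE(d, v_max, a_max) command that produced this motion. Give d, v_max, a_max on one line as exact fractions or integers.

d=506 v_max=44 a_max=8

final state: t=17, x=506, v=0 → d = 506
a_max = (22−0)/(11/4−0) = 8
max v = 44 over t∈[11/2,23/2] → v_max = 44
check: 44·(11/2+6) = 506 ✓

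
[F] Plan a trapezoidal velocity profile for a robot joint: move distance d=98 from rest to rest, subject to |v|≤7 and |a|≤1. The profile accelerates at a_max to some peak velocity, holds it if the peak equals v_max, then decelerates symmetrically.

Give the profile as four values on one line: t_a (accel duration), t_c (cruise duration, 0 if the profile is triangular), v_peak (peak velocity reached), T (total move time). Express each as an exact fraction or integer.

(v_max)²/a_max = 7²/1 = 49
98 ≥ 49 ⇒ cruise phase
t_a = 7/1 = 7; v_peak = 7
d_cruise = 98 − 49 = 49; t_c = 49/7 = 7
T = 2·7 + 7 = 21

t_a=7 t_c=7 v_peak=7 T=21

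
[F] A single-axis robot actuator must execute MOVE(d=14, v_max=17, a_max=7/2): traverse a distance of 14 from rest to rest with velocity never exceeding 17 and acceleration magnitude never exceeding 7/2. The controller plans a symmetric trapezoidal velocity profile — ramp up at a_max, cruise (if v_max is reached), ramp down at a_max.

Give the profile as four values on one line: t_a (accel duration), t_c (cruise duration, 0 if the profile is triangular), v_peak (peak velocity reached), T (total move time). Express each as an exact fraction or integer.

t_a=2 t_c=0 v_peak=7 T=4

vₘ²/aₘ = 17²/(7/2) = 578/7
14 < 578/7 so t_c = 0
v_peak = √(14·7/2) = √49 = 7
t_a = 7/(7/2) = 2; t_c = 0
T = 2·2 = 4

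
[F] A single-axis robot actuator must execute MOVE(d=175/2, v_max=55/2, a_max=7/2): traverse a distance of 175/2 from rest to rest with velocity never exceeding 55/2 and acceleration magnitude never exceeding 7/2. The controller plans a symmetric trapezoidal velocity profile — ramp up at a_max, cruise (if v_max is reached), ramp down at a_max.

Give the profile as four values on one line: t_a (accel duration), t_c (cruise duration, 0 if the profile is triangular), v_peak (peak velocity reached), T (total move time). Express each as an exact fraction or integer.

t_a=5 t_c=0 v_peak=35/2 T=10

v_max²/a_max = (55/2)²/(7/2) = 3025/14
175/2 < 3025/14 → triangular
v_peak = √(175/2·7/2) = √(1225/4) = 35/2
t_a = (35/2)/(7/2) = 5; t_c = 0
T = 2·5 = 10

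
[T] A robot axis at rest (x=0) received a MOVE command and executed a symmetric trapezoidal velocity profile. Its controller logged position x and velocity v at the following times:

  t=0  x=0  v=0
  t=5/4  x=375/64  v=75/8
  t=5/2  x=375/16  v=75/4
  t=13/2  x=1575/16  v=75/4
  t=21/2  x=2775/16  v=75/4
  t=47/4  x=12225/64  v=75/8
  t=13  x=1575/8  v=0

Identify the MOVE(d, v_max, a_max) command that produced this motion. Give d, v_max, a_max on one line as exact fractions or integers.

final state: t=13, x=1575/8, v=0 → d = 1575/8
a_max = (75/8−0)/(5/4−0) = 15/2
max v = 75/4 over t∈[5/2,21/2] → v_max = 75/4
check: 75/4·(5/2+8) = 1575/8 ✓

d=1575/8 v_max=75/4 a_max=15/2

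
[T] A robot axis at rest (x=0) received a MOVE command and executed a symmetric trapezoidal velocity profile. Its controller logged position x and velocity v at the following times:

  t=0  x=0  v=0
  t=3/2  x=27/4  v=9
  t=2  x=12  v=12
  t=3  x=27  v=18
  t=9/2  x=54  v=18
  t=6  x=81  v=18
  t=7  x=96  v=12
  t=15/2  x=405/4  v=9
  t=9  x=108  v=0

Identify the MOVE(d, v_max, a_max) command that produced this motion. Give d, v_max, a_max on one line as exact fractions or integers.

final state: t=9, x=108, v=0 → d = 108
a_max = (9−0)/(3/2−0) = 6
max v = 18 over t∈[3,6] → v_max = 18
check: 18·(3+3) = 108 ✓

d=108 v_max=18 a_max=6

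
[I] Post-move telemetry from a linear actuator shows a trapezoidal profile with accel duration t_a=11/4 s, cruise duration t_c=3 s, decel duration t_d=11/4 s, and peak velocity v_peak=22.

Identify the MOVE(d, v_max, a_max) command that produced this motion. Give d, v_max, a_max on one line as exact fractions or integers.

a_max = 22/(11/4) = 8
d_a = ½·22·11/4 = 121/4; d_c = 22·3 = 66
d = 2·121/4 + 66 = 253/2
t_c = 3 > 0 → v_max = v_peak = 22

d=253/2 v_max=22 a_max=8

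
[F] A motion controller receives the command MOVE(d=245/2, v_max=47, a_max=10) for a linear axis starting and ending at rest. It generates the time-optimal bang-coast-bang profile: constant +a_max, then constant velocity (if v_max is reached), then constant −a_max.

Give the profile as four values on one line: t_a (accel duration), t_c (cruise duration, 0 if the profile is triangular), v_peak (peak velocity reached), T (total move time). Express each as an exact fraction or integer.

v_max²/a_max = 47²/10 = 2209/10
245/2 < 2209/10 so t_c = 0
v_peak = √(245/2·10) = √1225 = 35
t_a = 35/10 = 7/2; t_c = 0
T = 2·7/2 = 7

t_a=7/2 t_c=0 v_peak=35 T=7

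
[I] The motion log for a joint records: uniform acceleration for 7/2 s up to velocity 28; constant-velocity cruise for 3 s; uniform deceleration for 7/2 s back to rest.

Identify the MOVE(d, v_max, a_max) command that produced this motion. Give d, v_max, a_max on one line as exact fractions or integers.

d=182 v_max=28 a_max=8

a_max = 28/(7/2) = 8
d_a = ½·28·7/2 = 49; d_c = 28·3 = 84
d = 2·49 + 84 = 182
t_c = 3 > 0 → v_max = v_peak = 28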